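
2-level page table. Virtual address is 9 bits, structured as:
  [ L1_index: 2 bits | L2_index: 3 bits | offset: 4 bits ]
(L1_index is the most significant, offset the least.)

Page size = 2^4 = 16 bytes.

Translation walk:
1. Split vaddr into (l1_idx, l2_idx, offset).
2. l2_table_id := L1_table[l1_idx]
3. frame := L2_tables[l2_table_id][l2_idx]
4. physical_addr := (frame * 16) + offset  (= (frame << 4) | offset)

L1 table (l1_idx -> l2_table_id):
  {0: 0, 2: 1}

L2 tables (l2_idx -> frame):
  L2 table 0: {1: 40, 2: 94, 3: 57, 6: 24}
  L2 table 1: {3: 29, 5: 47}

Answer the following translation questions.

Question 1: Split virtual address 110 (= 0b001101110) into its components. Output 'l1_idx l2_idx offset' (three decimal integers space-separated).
vaddr = 110 = 0b001101110
  top 2 bits -> l1_idx = 0
  next 3 bits -> l2_idx = 6
  bottom 4 bits -> offset = 14

Answer: 0 6 14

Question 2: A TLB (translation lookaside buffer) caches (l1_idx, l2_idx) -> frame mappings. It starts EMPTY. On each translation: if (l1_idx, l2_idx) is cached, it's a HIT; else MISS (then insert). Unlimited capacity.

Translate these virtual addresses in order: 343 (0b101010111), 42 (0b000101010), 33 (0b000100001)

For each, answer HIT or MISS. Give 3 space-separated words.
vaddr=343: (2,5) not in TLB -> MISS, insert
vaddr=42: (0,2) not in TLB -> MISS, insert
vaddr=33: (0,2) in TLB -> HIT

Answer: MISS MISS HIT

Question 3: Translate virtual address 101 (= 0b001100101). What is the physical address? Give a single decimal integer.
vaddr = 101 = 0b001100101
Split: l1_idx=0, l2_idx=6, offset=5
L1[0] = 0
L2[0][6] = 24
paddr = 24 * 16 + 5 = 389

Answer: 389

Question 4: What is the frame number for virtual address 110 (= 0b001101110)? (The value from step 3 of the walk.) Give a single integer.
Answer: 24

Derivation:
vaddr = 110: l1_idx=0, l2_idx=6
L1[0] = 0; L2[0][6] = 24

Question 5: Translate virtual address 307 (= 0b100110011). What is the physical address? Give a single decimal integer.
Answer: 467

Derivation:
vaddr = 307 = 0b100110011
Split: l1_idx=2, l2_idx=3, offset=3
L1[2] = 1
L2[1][3] = 29
paddr = 29 * 16 + 3 = 467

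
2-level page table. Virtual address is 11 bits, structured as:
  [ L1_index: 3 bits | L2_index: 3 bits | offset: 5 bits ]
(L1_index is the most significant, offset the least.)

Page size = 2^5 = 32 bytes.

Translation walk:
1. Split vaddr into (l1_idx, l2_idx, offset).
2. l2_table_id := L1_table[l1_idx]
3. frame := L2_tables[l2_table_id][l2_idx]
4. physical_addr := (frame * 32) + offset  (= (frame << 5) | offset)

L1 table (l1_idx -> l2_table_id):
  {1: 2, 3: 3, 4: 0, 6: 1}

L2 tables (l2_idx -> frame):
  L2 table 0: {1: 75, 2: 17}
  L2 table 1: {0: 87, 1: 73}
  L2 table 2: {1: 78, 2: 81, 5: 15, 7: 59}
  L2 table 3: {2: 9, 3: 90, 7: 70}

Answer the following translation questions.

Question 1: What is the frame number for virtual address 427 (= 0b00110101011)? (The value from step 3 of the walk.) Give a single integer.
Answer: 15

Derivation:
vaddr = 427: l1_idx=1, l2_idx=5
L1[1] = 2; L2[2][5] = 15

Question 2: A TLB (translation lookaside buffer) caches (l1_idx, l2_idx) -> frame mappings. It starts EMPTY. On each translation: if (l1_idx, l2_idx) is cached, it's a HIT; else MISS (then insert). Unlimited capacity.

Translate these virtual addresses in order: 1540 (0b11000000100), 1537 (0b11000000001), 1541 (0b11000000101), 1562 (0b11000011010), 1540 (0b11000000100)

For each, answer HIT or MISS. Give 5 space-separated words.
vaddr=1540: (6,0) not in TLB -> MISS, insert
vaddr=1537: (6,0) in TLB -> HIT
vaddr=1541: (6,0) in TLB -> HIT
vaddr=1562: (6,0) in TLB -> HIT
vaddr=1540: (6,0) in TLB -> HIT

Answer: MISS HIT HIT HIT HIT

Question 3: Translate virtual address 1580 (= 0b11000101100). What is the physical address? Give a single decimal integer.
Answer: 2348

Derivation:
vaddr = 1580 = 0b11000101100
Split: l1_idx=6, l2_idx=1, offset=12
L1[6] = 1
L2[1][1] = 73
paddr = 73 * 32 + 12 = 2348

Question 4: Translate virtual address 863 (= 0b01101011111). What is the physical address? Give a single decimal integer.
Answer: 319

Derivation:
vaddr = 863 = 0b01101011111
Split: l1_idx=3, l2_idx=2, offset=31
L1[3] = 3
L2[3][2] = 9
paddr = 9 * 32 + 31 = 319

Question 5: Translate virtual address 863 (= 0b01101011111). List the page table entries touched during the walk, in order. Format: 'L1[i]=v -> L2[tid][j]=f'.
Answer: L1[3]=3 -> L2[3][2]=9

Derivation:
vaddr = 863 = 0b01101011111
Split: l1_idx=3, l2_idx=2, offset=31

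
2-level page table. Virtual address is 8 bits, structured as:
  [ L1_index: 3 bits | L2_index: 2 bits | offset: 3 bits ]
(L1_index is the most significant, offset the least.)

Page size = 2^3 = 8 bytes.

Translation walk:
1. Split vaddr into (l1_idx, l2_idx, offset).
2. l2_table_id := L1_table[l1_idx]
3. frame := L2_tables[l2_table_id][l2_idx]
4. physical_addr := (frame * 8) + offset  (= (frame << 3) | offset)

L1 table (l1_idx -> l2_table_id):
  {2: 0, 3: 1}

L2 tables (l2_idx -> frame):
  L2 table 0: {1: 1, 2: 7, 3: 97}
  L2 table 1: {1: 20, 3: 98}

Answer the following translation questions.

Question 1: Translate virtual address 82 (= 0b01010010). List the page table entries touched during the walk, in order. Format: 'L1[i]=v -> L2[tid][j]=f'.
vaddr = 82 = 0b01010010
Split: l1_idx=2, l2_idx=2, offset=2

Answer: L1[2]=0 -> L2[0][2]=7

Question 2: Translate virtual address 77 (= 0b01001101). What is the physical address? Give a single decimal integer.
Answer: 13

Derivation:
vaddr = 77 = 0b01001101
Split: l1_idx=2, l2_idx=1, offset=5
L1[2] = 0
L2[0][1] = 1
paddr = 1 * 8 + 5 = 13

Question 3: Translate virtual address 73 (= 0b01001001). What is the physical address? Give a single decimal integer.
vaddr = 73 = 0b01001001
Split: l1_idx=2, l2_idx=1, offset=1
L1[2] = 0
L2[0][1] = 1
paddr = 1 * 8 + 1 = 9

Answer: 9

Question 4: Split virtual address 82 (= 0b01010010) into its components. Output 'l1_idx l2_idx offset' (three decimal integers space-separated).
Answer: 2 2 2

Derivation:
vaddr = 82 = 0b01010010
  top 3 bits -> l1_idx = 2
  next 2 bits -> l2_idx = 2
  bottom 3 bits -> offset = 2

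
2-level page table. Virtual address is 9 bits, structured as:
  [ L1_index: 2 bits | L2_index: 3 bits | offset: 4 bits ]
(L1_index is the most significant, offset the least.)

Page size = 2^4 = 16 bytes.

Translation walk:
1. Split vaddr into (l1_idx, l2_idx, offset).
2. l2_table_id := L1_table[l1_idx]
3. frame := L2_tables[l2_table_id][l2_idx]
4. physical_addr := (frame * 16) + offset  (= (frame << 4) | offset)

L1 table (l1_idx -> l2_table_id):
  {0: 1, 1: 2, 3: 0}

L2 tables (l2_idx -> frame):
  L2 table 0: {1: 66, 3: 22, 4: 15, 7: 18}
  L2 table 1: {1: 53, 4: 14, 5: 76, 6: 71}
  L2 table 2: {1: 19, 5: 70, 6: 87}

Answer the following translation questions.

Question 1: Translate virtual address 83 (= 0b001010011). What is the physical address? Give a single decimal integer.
vaddr = 83 = 0b001010011
Split: l1_idx=0, l2_idx=5, offset=3
L1[0] = 1
L2[1][5] = 76
paddr = 76 * 16 + 3 = 1219

Answer: 1219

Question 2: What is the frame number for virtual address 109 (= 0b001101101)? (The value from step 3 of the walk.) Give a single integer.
vaddr = 109: l1_idx=0, l2_idx=6
L1[0] = 1; L2[1][6] = 71

Answer: 71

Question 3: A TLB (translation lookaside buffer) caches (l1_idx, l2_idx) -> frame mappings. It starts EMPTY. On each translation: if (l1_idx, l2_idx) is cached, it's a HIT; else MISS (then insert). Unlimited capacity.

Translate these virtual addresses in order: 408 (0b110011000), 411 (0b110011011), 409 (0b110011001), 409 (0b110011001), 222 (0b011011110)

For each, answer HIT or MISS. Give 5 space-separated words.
vaddr=408: (3,1) not in TLB -> MISS, insert
vaddr=411: (3,1) in TLB -> HIT
vaddr=409: (3,1) in TLB -> HIT
vaddr=409: (3,1) in TLB -> HIT
vaddr=222: (1,5) not in TLB -> MISS, insert

Answer: MISS HIT HIT HIT MISS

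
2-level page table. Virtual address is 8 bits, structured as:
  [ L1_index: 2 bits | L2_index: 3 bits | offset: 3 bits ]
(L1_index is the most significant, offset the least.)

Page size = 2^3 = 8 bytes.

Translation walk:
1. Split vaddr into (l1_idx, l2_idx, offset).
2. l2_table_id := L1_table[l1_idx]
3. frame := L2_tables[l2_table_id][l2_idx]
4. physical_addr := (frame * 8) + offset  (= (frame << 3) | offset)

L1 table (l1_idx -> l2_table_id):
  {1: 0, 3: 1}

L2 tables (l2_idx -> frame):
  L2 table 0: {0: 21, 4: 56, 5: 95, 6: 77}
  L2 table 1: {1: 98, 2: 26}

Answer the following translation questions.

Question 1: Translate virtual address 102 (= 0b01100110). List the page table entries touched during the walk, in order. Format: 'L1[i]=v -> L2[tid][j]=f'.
Answer: L1[1]=0 -> L2[0][4]=56

Derivation:
vaddr = 102 = 0b01100110
Split: l1_idx=1, l2_idx=4, offset=6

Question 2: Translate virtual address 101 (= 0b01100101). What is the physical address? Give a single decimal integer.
Answer: 453

Derivation:
vaddr = 101 = 0b01100101
Split: l1_idx=1, l2_idx=4, offset=5
L1[1] = 0
L2[0][4] = 56
paddr = 56 * 8 + 5 = 453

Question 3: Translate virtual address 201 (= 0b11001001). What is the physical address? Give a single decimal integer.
vaddr = 201 = 0b11001001
Split: l1_idx=3, l2_idx=1, offset=1
L1[3] = 1
L2[1][1] = 98
paddr = 98 * 8 + 1 = 785

Answer: 785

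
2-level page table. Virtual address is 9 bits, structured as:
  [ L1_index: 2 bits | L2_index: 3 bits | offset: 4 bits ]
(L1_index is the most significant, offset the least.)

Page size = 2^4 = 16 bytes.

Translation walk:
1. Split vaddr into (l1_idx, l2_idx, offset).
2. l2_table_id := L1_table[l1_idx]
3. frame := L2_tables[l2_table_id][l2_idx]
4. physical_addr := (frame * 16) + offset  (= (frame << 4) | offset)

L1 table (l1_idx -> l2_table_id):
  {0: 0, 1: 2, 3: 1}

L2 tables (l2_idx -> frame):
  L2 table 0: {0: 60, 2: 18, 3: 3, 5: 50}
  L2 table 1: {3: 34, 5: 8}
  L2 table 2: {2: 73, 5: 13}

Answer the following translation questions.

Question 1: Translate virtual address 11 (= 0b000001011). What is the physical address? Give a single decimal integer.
Answer: 971

Derivation:
vaddr = 11 = 0b000001011
Split: l1_idx=0, l2_idx=0, offset=11
L1[0] = 0
L2[0][0] = 60
paddr = 60 * 16 + 11 = 971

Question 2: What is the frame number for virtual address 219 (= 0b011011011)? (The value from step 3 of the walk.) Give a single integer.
vaddr = 219: l1_idx=1, l2_idx=5
L1[1] = 2; L2[2][5] = 13

Answer: 13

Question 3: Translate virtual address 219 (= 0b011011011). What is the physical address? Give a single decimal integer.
Answer: 219

Derivation:
vaddr = 219 = 0b011011011
Split: l1_idx=1, l2_idx=5, offset=11
L1[1] = 2
L2[2][5] = 13
paddr = 13 * 16 + 11 = 219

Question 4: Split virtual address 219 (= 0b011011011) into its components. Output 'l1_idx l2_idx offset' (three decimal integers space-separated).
Answer: 1 5 11

Derivation:
vaddr = 219 = 0b011011011
  top 2 bits -> l1_idx = 1
  next 3 bits -> l2_idx = 5
  bottom 4 bits -> offset = 11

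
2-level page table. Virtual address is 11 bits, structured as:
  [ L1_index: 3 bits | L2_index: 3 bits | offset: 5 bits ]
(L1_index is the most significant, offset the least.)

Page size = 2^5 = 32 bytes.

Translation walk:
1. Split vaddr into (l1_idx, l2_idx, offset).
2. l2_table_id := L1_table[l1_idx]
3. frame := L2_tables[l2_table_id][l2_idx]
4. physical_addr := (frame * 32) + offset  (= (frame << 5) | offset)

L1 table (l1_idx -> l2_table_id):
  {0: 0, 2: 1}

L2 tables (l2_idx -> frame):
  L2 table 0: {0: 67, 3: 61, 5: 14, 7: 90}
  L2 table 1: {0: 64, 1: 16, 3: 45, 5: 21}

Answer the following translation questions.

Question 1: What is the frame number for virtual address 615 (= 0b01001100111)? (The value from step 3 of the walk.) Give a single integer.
Answer: 45

Derivation:
vaddr = 615: l1_idx=2, l2_idx=3
L1[2] = 1; L2[1][3] = 45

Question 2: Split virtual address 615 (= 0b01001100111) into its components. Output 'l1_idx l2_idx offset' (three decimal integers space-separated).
vaddr = 615 = 0b01001100111
  top 3 bits -> l1_idx = 2
  next 3 bits -> l2_idx = 3
  bottom 5 bits -> offset = 7

Answer: 2 3 7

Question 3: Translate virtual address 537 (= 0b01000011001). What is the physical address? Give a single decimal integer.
Answer: 2073

Derivation:
vaddr = 537 = 0b01000011001
Split: l1_idx=2, l2_idx=0, offset=25
L1[2] = 1
L2[1][0] = 64
paddr = 64 * 32 + 25 = 2073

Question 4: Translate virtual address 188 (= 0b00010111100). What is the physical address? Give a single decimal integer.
Answer: 476

Derivation:
vaddr = 188 = 0b00010111100
Split: l1_idx=0, l2_idx=5, offset=28
L1[0] = 0
L2[0][5] = 14
paddr = 14 * 32 + 28 = 476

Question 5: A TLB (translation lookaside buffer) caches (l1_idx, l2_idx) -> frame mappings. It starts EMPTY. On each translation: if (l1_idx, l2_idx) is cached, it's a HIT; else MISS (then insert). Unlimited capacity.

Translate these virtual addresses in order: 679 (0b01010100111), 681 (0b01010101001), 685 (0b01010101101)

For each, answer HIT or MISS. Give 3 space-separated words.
vaddr=679: (2,5) not in TLB -> MISS, insert
vaddr=681: (2,5) in TLB -> HIT
vaddr=685: (2,5) in TLB -> HIT

Answer: MISS HIT HIT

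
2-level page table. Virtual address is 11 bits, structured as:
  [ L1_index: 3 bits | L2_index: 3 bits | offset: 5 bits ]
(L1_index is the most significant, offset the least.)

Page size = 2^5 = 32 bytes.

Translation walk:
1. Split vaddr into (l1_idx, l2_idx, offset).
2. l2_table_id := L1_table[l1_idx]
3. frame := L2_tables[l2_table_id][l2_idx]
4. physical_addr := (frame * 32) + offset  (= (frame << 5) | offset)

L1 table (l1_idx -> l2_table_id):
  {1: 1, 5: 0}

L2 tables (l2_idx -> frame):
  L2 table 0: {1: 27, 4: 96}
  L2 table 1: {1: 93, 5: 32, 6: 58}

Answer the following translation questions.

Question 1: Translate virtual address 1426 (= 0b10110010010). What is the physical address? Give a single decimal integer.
vaddr = 1426 = 0b10110010010
Split: l1_idx=5, l2_idx=4, offset=18
L1[5] = 0
L2[0][4] = 96
paddr = 96 * 32 + 18 = 3090

Answer: 3090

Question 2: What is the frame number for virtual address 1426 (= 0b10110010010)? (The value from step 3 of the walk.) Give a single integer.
vaddr = 1426: l1_idx=5, l2_idx=4
L1[5] = 0; L2[0][4] = 96

Answer: 96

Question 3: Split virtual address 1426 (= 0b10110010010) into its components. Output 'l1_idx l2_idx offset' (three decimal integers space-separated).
vaddr = 1426 = 0b10110010010
  top 3 bits -> l1_idx = 5
  next 3 bits -> l2_idx = 4
  bottom 5 bits -> offset = 18

Answer: 5 4 18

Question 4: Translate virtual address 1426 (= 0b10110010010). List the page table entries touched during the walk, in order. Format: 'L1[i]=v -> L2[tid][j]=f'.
vaddr = 1426 = 0b10110010010
Split: l1_idx=5, l2_idx=4, offset=18

Answer: L1[5]=0 -> L2[0][4]=96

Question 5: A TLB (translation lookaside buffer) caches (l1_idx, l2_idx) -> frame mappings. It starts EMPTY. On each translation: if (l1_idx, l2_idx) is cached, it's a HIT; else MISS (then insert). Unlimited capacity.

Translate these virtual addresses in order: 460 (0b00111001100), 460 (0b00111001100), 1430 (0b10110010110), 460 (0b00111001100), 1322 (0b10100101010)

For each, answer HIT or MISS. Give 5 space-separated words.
Answer: MISS HIT MISS HIT MISS

Derivation:
vaddr=460: (1,6) not in TLB -> MISS, insert
vaddr=460: (1,6) in TLB -> HIT
vaddr=1430: (5,4) not in TLB -> MISS, insert
vaddr=460: (1,6) in TLB -> HIT
vaddr=1322: (5,1) not in TLB -> MISS, insert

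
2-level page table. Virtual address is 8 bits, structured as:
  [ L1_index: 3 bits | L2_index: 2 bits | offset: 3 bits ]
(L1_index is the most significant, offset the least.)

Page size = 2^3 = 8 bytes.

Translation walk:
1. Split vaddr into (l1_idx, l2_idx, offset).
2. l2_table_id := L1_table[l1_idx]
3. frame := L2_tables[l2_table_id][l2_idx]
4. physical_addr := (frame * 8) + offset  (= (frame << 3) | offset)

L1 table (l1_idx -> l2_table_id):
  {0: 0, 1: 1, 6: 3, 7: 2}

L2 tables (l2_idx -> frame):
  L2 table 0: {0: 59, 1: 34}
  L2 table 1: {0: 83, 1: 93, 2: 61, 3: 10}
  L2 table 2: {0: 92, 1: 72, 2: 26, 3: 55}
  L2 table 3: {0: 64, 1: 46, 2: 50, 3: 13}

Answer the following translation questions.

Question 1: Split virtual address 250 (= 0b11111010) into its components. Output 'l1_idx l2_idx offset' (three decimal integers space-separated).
Answer: 7 3 2

Derivation:
vaddr = 250 = 0b11111010
  top 3 bits -> l1_idx = 7
  next 2 bits -> l2_idx = 3
  bottom 3 bits -> offset = 2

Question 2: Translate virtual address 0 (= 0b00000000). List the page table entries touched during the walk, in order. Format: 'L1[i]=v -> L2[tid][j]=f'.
Answer: L1[0]=0 -> L2[0][0]=59

Derivation:
vaddr = 0 = 0b00000000
Split: l1_idx=0, l2_idx=0, offset=0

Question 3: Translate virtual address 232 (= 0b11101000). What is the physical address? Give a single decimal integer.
vaddr = 232 = 0b11101000
Split: l1_idx=7, l2_idx=1, offset=0
L1[7] = 2
L2[2][1] = 72
paddr = 72 * 8 + 0 = 576

Answer: 576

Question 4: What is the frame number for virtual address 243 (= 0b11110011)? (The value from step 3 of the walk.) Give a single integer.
Answer: 26

Derivation:
vaddr = 243: l1_idx=7, l2_idx=2
L1[7] = 2; L2[2][2] = 26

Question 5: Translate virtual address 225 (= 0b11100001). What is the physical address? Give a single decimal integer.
Answer: 737

Derivation:
vaddr = 225 = 0b11100001
Split: l1_idx=7, l2_idx=0, offset=1
L1[7] = 2
L2[2][0] = 92
paddr = 92 * 8 + 1 = 737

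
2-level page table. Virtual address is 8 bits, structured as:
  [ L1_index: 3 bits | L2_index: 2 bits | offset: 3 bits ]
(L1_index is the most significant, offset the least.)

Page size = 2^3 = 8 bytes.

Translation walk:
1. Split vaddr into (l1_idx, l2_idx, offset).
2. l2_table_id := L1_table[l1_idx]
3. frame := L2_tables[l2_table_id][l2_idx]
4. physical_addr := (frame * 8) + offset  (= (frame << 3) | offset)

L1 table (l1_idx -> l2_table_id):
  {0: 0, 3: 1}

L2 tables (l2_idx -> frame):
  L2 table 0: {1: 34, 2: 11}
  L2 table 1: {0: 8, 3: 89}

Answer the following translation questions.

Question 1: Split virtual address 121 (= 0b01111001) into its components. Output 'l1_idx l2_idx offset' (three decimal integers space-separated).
Answer: 3 3 1

Derivation:
vaddr = 121 = 0b01111001
  top 3 bits -> l1_idx = 3
  next 2 bits -> l2_idx = 3
  bottom 3 bits -> offset = 1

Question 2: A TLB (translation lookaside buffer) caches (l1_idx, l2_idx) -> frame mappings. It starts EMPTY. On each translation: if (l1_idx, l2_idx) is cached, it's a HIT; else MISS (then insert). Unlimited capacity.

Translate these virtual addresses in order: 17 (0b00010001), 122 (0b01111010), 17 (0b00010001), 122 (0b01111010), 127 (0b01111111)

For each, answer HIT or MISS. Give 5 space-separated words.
Answer: MISS MISS HIT HIT HIT

Derivation:
vaddr=17: (0,2) not in TLB -> MISS, insert
vaddr=122: (3,3) not in TLB -> MISS, insert
vaddr=17: (0,2) in TLB -> HIT
vaddr=122: (3,3) in TLB -> HIT
vaddr=127: (3,3) in TLB -> HIT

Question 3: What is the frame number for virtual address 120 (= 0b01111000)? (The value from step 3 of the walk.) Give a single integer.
Answer: 89

Derivation:
vaddr = 120: l1_idx=3, l2_idx=3
L1[3] = 1; L2[1][3] = 89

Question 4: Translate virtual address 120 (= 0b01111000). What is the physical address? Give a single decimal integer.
Answer: 712

Derivation:
vaddr = 120 = 0b01111000
Split: l1_idx=3, l2_idx=3, offset=0
L1[3] = 1
L2[1][3] = 89
paddr = 89 * 8 + 0 = 712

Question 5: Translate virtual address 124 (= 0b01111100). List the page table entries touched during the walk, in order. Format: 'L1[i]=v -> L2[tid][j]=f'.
vaddr = 124 = 0b01111100
Split: l1_idx=3, l2_idx=3, offset=4

Answer: L1[3]=1 -> L2[1][3]=89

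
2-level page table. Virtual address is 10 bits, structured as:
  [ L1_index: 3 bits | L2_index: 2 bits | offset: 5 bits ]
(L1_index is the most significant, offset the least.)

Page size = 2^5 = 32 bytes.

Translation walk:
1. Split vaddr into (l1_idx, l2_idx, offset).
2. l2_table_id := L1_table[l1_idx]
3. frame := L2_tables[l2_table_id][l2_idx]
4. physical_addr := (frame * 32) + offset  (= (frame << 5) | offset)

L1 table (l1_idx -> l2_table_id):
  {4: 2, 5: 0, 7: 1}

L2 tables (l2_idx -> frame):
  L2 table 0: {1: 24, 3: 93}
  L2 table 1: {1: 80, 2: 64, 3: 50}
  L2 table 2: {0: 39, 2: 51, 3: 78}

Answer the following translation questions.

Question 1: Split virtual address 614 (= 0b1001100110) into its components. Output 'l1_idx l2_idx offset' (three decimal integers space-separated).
vaddr = 614 = 0b1001100110
  top 3 bits -> l1_idx = 4
  next 2 bits -> l2_idx = 3
  bottom 5 bits -> offset = 6

Answer: 4 3 6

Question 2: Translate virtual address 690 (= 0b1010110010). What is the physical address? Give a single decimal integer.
vaddr = 690 = 0b1010110010
Split: l1_idx=5, l2_idx=1, offset=18
L1[5] = 0
L2[0][1] = 24
paddr = 24 * 32 + 18 = 786

Answer: 786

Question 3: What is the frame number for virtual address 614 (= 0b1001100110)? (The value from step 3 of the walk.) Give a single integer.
Answer: 78

Derivation:
vaddr = 614: l1_idx=4, l2_idx=3
L1[4] = 2; L2[2][3] = 78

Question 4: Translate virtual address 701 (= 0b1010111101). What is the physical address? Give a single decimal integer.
Answer: 797

Derivation:
vaddr = 701 = 0b1010111101
Split: l1_idx=5, l2_idx=1, offset=29
L1[5] = 0
L2[0][1] = 24
paddr = 24 * 32 + 29 = 797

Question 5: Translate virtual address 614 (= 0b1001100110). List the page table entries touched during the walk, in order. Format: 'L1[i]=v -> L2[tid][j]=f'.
Answer: L1[4]=2 -> L2[2][3]=78

Derivation:
vaddr = 614 = 0b1001100110
Split: l1_idx=4, l2_idx=3, offset=6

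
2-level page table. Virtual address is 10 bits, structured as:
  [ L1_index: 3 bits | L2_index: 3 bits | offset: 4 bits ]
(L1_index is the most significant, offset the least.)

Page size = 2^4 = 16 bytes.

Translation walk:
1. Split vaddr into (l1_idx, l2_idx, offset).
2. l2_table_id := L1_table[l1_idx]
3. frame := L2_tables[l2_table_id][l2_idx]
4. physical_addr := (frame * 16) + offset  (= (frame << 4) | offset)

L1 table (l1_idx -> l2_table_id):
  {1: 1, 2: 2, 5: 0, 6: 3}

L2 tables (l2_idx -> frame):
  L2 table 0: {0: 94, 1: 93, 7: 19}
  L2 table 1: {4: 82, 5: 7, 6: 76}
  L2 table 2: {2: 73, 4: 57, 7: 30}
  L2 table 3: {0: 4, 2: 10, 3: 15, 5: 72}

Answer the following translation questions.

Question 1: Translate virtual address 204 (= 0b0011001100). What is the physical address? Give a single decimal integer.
Answer: 1324

Derivation:
vaddr = 204 = 0b0011001100
Split: l1_idx=1, l2_idx=4, offset=12
L1[1] = 1
L2[1][4] = 82
paddr = 82 * 16 + 12 = 1324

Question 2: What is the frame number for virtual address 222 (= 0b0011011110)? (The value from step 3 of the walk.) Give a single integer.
Answer: 7

Derivation:
vaddr = 222: l1_idx=1, l2_idx=5
L1[1] = 1; L2[1][5] = 7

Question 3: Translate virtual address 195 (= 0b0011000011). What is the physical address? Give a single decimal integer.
Answer: 1315

Derivation:
vaddr = 195 = 0b0011000011
Split: l1_idx=1, l2_idx=4, offset=3
L1[1] = 1
L2[1][4] = 82
paddr = 82 * 16 + 3 = 1315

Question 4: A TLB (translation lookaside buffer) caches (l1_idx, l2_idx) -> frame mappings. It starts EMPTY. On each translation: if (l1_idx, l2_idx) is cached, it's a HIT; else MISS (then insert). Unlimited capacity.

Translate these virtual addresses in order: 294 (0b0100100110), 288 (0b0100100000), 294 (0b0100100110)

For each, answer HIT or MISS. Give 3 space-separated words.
vaddr=294: (2,2) not in TLB -> MISS, insert
vaddr=288: (2,2) in TLB -> HIT
vaddr=294: (2,2) in TLB -> HIT

Answer: MISS HIT HIT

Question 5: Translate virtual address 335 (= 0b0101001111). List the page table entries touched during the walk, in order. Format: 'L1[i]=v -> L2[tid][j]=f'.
Answer: L1[2]=2 -> L2[2][4]=57

Derivation:
vaddr = 335 = 0b0101001111
Split: l1_idx=2, l2_idx=4, offset=15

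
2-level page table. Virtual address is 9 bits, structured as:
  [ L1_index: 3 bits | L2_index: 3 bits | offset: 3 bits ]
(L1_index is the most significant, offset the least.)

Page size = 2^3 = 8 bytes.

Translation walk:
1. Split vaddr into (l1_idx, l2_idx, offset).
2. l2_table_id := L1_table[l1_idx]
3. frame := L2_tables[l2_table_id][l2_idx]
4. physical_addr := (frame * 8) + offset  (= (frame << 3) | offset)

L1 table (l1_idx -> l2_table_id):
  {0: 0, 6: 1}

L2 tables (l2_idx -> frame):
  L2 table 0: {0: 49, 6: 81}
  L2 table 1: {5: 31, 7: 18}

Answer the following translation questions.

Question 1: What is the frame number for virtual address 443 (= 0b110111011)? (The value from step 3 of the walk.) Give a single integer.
vaddr = 443: l1_idx=6, l2_idx=7
L1[6] = 1; L2[1][7] = 18

Answer: 18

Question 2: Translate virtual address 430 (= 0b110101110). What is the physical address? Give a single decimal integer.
vaddr = 430 = 0b110101110
Split: l1_idx=6, l2_idx=5, offset=6
L1[6] = 1
L2[1][5] = 31
paddr = 31 * 8 + 6 = 254

Answer: 254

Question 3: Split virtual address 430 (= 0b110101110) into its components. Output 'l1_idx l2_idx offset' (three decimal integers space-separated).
Answer: 6 5 6

Derivation:
vaddr = 430 = 0b110101110
  top 3 bits -> l1_idx = 6
  next 3 bits -> l2_idx = 5
  bottom 3 bits -> offset = 6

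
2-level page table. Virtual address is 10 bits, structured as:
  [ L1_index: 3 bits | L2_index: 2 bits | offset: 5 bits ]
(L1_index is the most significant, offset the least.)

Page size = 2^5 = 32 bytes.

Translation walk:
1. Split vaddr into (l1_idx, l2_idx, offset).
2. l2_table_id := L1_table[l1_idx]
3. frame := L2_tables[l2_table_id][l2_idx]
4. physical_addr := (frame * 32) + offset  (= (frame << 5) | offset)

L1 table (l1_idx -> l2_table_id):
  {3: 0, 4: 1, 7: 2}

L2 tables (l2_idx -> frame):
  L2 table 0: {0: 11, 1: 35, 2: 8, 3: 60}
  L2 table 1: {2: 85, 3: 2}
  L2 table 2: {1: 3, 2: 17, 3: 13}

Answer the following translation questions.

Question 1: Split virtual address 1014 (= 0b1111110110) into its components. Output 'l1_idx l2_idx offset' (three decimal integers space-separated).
vaddr = 1014 = 0b1111110110
  top 3 bits -> l1_idx = 7
  next 2 bits -> l2_idx = 3
  bottom 5 bits -> offset = 22

Answer: 7 3 22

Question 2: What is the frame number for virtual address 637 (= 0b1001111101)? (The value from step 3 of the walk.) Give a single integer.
Answer: 2

Derivation:
vaddr = 637: l1_idx=4, l2_idx=3
L1[4] = 1; L2[1][3] = 2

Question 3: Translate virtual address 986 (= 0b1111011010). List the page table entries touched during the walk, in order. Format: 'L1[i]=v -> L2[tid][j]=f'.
vaddr = 986 = 0b1111011010
Split: l1_idx=7, l2_idx=2, offset=26

Answer: L1[7]=2 -> L2[2][2]=17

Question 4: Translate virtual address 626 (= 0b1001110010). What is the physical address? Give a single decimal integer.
Answer: 82

Derivation:
vaddr = 626 = 0b1001110010
Split: l1_idx=4, l2_idx=3, offset=18
L1[4] = 1
L2[1][3] = 2
paddr = 2 * 32 + 18 = 82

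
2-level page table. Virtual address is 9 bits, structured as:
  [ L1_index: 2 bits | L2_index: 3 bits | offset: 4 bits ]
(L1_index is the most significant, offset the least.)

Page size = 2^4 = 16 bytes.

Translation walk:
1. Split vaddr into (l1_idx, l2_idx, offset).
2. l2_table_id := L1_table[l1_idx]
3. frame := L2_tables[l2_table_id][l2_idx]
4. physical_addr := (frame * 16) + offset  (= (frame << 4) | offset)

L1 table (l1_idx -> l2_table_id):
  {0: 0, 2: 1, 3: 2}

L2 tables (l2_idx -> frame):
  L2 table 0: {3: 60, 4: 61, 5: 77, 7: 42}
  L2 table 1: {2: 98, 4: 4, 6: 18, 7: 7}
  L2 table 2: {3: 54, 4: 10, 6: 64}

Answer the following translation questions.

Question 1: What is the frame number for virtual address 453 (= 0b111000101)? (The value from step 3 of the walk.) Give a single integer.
vaddr = 453: l1_idx=3, l2_idx=4
L1[3] = 2; L2[2][4] = 10

Answer: 10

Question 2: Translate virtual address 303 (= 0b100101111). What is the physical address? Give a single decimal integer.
Answer: 1583

Derivation:
vaddr = 303 = 0b100101111
Split: l1_idx=2, l2_idx=2, offset=15
L1[2] = 1
L2[1][2] = 98
paddr = 98 * 16 + 15 = 1583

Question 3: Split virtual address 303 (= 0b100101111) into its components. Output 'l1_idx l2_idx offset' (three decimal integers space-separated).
Answer: 2 2 15

Derivation:
vaddr = 303 = 0b100101111
  top 2 bits -> l1_idx = 2
  next 3 bits -> l2_idx = 2
  bottom 4 bits -> offset = 15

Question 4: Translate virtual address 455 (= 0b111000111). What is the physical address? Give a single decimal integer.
Answer: 167

Derivation:
vaddr = 455 = 0b111000111
Split: l1_idx=3, l2_idx=4, offset=7
L1[3] = 2
L2[2][4] = 10
paddr = 10 * 16 + 7 = 167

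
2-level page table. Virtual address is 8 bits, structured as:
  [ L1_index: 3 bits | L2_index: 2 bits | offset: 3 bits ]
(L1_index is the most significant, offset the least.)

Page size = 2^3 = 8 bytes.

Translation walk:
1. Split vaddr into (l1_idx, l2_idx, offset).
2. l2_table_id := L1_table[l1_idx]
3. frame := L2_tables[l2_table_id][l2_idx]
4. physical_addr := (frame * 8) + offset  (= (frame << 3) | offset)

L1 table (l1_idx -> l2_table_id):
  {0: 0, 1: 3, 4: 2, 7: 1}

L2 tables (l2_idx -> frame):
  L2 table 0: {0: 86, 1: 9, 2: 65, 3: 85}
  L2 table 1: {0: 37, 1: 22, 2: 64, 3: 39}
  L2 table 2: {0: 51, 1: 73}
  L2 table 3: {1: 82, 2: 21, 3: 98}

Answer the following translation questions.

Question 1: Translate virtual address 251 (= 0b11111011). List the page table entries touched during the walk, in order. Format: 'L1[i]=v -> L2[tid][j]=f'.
Answer: L1[7]=1 -> L2[1][3]=39

Derivation:
vaddr = 251 = 0b11111011
Split: l1_idx=7, l2_idx=3, offset=3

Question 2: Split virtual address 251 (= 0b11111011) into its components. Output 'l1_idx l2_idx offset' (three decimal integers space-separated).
Answer: 7 3 3

Derivation:
vaddr = 251 = 0b11111011
  top 3 bits -> l1_idx = 7
  next 2 bits -> l2_idx = 3
  bottom 3 bits -> offset = 3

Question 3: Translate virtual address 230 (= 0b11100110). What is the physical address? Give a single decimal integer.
Answer: 302

Derivation:
vaddr = 230 = 0b11100110
Split: l1_idx=7, l2_idx=0, offset=6
L1[7] = 1
L2[1][0] = 37
paddr = 37 * 8 + 6 = 302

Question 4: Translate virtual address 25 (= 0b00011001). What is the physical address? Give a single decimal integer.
vaddr = 25 = 0b00011001
Split: l1_idx=0, l2_idx=3, offset=1
L1[0] = 0
L2[0][3] = 85
paddr = 85 * 8 + 1 = 681

Answer: 681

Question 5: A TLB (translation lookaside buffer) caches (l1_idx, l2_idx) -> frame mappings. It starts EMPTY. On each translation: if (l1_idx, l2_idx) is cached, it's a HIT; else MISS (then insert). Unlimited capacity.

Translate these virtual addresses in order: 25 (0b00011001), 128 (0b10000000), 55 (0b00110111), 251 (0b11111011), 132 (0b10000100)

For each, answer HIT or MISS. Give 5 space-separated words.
vaddr=25: (0,3) not in TLB -> MISS, insert
vaddr=128: (4,0) not in TLB -> MISS, insert
vaddr=55: (1,2) not in TLB -> MISS, insert
vaddr=251: (7,3) not in TLB -> MISS, insert
vaddr=132: (4,0) in TLB -> HIT

Answer: MISS MISS MISS MISS HIT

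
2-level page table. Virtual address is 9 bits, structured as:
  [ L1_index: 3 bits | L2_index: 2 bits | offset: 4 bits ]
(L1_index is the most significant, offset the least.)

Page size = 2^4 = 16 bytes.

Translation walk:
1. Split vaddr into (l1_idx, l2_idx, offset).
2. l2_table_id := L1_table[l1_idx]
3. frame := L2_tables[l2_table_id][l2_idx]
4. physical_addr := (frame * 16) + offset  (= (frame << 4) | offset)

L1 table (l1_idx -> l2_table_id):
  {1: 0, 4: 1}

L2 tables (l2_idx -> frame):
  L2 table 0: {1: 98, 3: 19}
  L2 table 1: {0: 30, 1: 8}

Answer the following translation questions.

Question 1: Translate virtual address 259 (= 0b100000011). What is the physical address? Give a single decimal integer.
Answer: 483

Derivation:
vaddr = 259 = 0b100000011
Split: l1_idx=4, l2_idx=0, offset=3
L1[4] = 1
L2[1][0] = 30
paddr = 30 * 16 + 3 = 483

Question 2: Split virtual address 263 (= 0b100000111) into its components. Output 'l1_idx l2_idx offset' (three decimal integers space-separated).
vaddr = 263 = 0b100000111
  top 3 bits -> l1_idx = 4
  next 2 bits -> l2_idx = 0
  bottom 4 bits -> offset = 7

Answer: 4 0 7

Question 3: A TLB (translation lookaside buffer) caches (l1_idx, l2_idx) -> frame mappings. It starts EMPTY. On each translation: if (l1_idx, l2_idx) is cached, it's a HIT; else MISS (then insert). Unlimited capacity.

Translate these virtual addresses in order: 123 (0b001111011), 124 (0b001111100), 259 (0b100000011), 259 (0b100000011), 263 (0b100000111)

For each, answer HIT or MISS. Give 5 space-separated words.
Answer: MISS HIT MISS HIT HIT

Derivation:
vaddr=123: (1,3) not in TLB -> MISS, insert
vaddr=124: (1,3) in TLB -> HIT
vaddr=259: (4,0) not in TLB -> MISS, insert
vaddr=259: (4,0) in TLB -> HIT
vaddr=263: (4,0) in TLB -> HIT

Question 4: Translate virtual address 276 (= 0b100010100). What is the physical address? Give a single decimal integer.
vaddr = 276 = 0b100010100
Split: l1_idx=4, l2_idx=1, offset=4
L1[4] = 1
L2[1][1] = 8
paddr = 8 * 16 + 4 = 132

Answer: 132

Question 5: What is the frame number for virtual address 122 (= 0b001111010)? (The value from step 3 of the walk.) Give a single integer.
vaddr = 122: l1_idx=1, l2_idx=3
L1[1] = 0; L2[0][3] = 19

Answer: 19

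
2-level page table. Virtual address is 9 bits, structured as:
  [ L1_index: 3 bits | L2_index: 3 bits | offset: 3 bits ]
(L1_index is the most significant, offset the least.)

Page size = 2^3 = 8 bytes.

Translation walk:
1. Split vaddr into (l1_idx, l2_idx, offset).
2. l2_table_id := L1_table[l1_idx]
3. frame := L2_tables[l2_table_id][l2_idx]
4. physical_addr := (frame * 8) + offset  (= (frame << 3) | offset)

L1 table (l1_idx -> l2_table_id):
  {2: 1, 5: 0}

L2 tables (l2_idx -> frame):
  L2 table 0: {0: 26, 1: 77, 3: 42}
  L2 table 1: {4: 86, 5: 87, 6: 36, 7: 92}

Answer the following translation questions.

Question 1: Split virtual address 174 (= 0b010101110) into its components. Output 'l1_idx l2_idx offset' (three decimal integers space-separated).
vaddr = 174 = 0b010101110
  top 3 bits -> l1_idx = 2
  next 3 bits -> l2_idx = 5
  bottom 3 bits -> offset = 6

Answer: 2 5 6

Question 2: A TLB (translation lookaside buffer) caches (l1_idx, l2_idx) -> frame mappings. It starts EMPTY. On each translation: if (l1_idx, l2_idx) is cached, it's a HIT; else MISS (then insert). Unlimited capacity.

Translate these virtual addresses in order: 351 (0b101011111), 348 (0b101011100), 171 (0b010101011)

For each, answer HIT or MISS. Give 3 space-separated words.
Answer: MISS HIT MISS

Derivation:
vaddr=351: (5,3) not in TLB -> MISS, insert
vaddr=348: (5,3) in TLB -> HIT
vaddr=171: (2,5) not in TLB -> MISS, insert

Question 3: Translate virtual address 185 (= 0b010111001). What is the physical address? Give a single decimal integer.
vaddr = 185 = 0b010111001
Split: l1_idx=2, l2_idx=7, offset=1
L1[2] = 1
L2[1][7] = 92
paddr = 92 * 8 + 1 = 737

Answer: 737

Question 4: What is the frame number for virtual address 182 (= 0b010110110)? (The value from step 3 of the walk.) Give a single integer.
vaddr = 182: l1_idx=2, l2_idx=6
L1[2] = 1; L2[1][6] = 36

Answer: 36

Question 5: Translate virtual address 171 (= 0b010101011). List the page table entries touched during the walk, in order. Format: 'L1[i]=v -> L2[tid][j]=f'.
vaddr = 171 = 0b010101011
Split: l1_idx=2, l2_idx=5, offset=3

Answer: L1[2]=1 -> L2[1][5]=87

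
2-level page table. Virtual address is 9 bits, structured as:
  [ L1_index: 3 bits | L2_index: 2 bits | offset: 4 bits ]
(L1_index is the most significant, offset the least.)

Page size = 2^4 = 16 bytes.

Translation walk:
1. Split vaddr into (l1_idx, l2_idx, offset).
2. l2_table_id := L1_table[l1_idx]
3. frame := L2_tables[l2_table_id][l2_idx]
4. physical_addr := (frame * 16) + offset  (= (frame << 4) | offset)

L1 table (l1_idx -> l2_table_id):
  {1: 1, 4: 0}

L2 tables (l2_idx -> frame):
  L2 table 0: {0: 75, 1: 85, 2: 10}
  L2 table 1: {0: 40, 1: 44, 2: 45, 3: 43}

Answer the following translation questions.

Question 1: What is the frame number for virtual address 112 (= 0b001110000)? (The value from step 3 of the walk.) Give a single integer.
Answer: 43

Derivation:
vaddr = 112: l1_idx=1, l2_idx=3
L1[1] = 1; L2[1][3] = 43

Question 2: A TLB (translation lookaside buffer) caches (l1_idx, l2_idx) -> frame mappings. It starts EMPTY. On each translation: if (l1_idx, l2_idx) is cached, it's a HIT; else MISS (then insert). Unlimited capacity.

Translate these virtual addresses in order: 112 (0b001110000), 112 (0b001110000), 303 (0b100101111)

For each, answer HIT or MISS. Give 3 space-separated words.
vaddr=112: (1,3) not in TLB -> MISS, insert
vaddr=112: (1,3) in TLB -> HIT
vaddr=303: (4,2) not in TLB -> MISS, insert

Answer: MISS HIT MISS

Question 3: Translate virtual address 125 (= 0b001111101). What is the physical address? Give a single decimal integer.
Answer: 701

Derivation:
vaddr = 125 = 0b001111101
Split: l1_idx=1, l2_idx=3, offset=13
L1[1] = 1
L2[1][3] = 43
paddr = 43 * 16 + 13 = 701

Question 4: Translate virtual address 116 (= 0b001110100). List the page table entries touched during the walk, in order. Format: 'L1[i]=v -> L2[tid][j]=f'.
vaddr = 116 = 0b001110100
Split: l1_idx=1, l2_idx=3, offset=4

Answer: L1[1]=1 -> L2[1][3]=43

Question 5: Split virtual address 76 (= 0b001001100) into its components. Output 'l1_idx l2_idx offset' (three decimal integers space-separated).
Answer: 1 0 12

Derivation:
vaddr = 76 = 0b001001100
  top 3 bits -> l1_idx = 1
  next 2 bits -> l2_idx = 0
  bottom 4 bits -> offset = 12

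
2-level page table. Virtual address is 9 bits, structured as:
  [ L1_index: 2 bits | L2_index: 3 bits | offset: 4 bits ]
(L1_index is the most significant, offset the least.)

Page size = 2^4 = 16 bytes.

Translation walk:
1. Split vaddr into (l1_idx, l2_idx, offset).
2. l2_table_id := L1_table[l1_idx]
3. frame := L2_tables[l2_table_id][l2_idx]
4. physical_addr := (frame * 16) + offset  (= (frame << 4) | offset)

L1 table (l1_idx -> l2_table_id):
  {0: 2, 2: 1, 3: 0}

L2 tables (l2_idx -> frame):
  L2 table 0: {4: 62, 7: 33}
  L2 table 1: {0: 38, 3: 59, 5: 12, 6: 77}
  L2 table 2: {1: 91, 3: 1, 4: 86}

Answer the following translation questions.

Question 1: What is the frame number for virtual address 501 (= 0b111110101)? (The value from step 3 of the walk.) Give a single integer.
vaddr = 501: l1_idx=3, l2_idx=7
L1[3] = 0; L2[0][7] = 33

Answer: 33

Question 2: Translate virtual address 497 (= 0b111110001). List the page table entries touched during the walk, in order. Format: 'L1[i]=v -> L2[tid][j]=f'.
Answer: L1[3]=0 -> L2[0][7]=33

Derivation:
vaddr = 497 = 0b111110001
Split: l1_idx=3, l2_idx=7, offset=1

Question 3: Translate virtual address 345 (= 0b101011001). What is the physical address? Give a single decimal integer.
Answer: 201

Derivation:
vaddr = 345 = 0b101011001
Split: l1_idx=2, l2_idx=5, offset=9
L1[2] = 1
L2[1][5] = 12
paddr = 12 * 16 + 9 = 201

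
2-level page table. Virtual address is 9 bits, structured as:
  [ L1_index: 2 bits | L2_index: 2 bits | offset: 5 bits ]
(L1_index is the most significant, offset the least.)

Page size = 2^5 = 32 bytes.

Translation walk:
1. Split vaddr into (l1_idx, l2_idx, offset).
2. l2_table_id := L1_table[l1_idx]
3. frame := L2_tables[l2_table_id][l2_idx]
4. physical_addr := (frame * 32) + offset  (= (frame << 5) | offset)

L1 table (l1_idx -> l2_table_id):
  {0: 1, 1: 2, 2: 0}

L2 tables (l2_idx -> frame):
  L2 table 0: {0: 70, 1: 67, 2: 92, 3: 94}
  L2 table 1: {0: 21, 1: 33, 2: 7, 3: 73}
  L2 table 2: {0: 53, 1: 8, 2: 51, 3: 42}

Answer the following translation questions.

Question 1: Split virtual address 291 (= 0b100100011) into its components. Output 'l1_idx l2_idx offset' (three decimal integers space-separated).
vaddr = 291 = 0b100100011
  top 2 bits -> l1_idx = 2
  next 2 bits -> l2_idx = 1
  bottom 5 bits -> offset = 3

Answer: 2 1 3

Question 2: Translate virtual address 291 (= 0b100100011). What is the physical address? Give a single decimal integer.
Answer: 2147

Derivation:
vaddr = 291 = 0b100100011
Split: l1_idx=2, l2_idx=1, offset=3
L1[2] = 0
L2[0][1] = 67
paddr = 67 * 32 + 3 = 2147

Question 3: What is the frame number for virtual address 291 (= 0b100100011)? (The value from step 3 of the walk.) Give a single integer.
vaddr = 291: l1_idx=2, l2_idx=1
L1[2] = 0; L2[0][1] = 67

Answer: 67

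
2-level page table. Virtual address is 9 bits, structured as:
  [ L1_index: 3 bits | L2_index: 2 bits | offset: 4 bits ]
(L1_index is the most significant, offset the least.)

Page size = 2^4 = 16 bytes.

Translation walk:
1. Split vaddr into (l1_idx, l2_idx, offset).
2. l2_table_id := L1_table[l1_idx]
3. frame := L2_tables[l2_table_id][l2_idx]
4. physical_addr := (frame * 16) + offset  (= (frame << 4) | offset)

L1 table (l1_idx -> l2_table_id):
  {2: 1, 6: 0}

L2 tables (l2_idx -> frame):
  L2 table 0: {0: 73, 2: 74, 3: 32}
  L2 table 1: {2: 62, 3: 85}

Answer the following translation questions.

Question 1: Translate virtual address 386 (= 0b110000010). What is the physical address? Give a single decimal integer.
Answer: 1170

Derivation:
vaddr = 386 = 0b110000010
Split: l1_idx=6, l2_idx=0, offset=2
L1[6] = 0
L2[0][0] = 73
paddr = 73 * 16 + 2 = 1170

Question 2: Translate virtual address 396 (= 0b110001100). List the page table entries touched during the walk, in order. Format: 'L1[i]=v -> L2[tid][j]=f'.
Answer: L1[6]=0 -> L2[0][0]=73

Derivation:
vaddr = 396 = 0b110001100
Split: l1_idx=6, l2_idx=0, offset=12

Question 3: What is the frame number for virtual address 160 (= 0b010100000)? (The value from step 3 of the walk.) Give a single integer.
vaddr = 160: l1_idx=2, l2_idx=2
L1[2] = 1; L2[1][2] = 62

Answer: 62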